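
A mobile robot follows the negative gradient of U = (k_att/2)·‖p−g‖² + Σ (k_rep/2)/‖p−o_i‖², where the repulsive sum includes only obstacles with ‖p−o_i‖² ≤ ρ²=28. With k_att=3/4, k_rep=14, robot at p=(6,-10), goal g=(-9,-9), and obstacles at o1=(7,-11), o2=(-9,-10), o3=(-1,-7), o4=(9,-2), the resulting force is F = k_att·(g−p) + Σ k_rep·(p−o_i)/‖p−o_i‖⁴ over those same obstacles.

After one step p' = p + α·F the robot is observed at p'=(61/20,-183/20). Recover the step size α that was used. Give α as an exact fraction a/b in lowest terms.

F_att = 3/4·(g−p) = 3/4·(-15,1) = (-11.2500,0.7500)
o1: d²=2 ≤ ρ²=28; F_rep = 14·(-1,1)/2² = (-3.5000,3.5000)
o2: d²=225 > ρ²=28 → inactive
o3: d²=58 > ρ²=28 → inactive
o4: d²=73 > ρ²=28 → inactive
F = F_att + ΣF_rep = (-14.7500,4.2500)
Δp = p'−p = (-2.9500,0.8500); α = Δx/Fx = (-59/20) / (-59/4) = 1/5
check: Δy/Fy = (17/20) / (17/4) = 1/5 ✓

α = 1/5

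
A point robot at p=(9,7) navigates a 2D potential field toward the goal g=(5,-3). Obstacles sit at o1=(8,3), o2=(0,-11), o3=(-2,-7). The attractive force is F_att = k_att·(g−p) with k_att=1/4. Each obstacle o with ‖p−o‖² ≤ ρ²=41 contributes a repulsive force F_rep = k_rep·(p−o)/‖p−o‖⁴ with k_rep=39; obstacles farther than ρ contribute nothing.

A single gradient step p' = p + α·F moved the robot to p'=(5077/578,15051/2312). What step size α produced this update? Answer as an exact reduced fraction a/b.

α = 1/4

F_att = 1/4·(g−p) = 1/4·(-4,-10) = (-1.0000,-2.5000)
o1: d²=17 ≤ ρ²=41; F_rep = 39·(1,4)/17² = (0.1349,0.5398)
o2: d²=405 > ρ²=41 → inactive
o3: d²=317 > ρ²=41 → inactive
F = F_att + ΣF_rep = (-0.8651,-1.9602)
Δp = p'−p = (-0.2163,-0.4901); α = Δx/Fx = (-125/578) / (-250/289) = 1/4
check: Δy/Fy = (-1133/2312) / (-1133/578) = 1/4 ✓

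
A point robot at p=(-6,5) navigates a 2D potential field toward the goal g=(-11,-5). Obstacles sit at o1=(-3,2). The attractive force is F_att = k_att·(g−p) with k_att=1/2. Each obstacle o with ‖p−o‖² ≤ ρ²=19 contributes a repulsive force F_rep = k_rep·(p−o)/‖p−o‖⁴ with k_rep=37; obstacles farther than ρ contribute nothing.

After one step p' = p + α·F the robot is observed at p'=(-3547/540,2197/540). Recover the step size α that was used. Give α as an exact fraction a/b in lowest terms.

F_att = 1/2·(g−p) = 1/2·(-5,-10) = (-2.5000,-5.0000)
o1: d²=18 ≤ ρ²=19; F_rep = 37·(-3,3)/18² = (-0.3426,0.3426)
F = F_att + ΣF_rep = (-2.8426,-4.6574)
Δp = p'−p = (-0.5685,-0.9315); α = Δx/Fx = (-307/540) / (-307/108) = 1/5
check: Δy/Fy = (-503/540) / (-503/108) = 1/5 ✓

α = 1/5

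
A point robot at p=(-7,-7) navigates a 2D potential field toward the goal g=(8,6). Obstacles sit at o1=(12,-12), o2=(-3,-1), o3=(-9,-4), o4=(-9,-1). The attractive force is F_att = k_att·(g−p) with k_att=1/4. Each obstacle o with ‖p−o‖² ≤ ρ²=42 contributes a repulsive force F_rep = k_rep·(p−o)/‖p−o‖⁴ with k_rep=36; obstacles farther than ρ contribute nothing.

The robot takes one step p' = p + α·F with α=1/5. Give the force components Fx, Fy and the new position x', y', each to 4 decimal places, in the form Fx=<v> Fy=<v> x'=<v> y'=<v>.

Fx=4.2210 Fy=2.4759 x'=-6.1558 y'=-6.5048

F_att = 1/4·(g−p) = 1/4·(15,13) = (3.7500,3.2500)
o1: d²=386 > ρ²=42 → inactive
o2: d²=52 > ρ²=42 → inactive
o3: d²=13 ≤ ρ²=42; F_rep = 36·(2,-3)/13² = (0.4260,-0.6391)
o4: d²=40 ≤ ρ²=42; F_rep = 36·(2,-6)/40² = (0.0450,-0.1350)
F = F_att + ΣF_rep = (4.2210,2.4759)
p' = p + 1/5·F = (-6.1558,-6.5048)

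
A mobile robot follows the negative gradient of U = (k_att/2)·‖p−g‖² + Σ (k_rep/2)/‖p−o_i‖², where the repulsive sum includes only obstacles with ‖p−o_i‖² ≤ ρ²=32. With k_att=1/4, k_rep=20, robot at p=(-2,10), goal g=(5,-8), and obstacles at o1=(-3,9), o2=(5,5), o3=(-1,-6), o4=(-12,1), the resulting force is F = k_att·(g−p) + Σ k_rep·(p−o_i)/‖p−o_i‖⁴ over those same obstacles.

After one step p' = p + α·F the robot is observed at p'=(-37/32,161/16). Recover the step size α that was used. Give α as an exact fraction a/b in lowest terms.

F_att = 1/4·(g−p) = 1/4·(7,-18) = (1.7500,-4.5000)
o1: d²=2 ≤ ρ²=32; F_rep = 20·(1,1)/2² = (5.0000,5.0000)
o2: d²=74 > ρ²=32 → inactive
o3: d²=257 > ρ²=32 → inactive
o4: d²=181 > ρ²=32 → inactive
F = F_att + ΣF_rep = (6.7500,0.5000)
Δp = p'−p = (0.8438,0.0625); α = Δx/Fx = (27/32) / (27/4) = 1/8
check: Δy/Fy = (1/16) / (1/2) = 1/8 ✓

α = 1/8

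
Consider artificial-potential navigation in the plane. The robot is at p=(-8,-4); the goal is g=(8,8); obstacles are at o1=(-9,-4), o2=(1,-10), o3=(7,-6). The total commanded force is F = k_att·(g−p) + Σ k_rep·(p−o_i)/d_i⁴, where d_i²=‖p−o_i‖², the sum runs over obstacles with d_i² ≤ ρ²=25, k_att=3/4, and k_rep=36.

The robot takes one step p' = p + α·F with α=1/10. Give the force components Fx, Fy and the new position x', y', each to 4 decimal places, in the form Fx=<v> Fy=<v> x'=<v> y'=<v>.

F_att = 3/4·(g−p) = 3/4·(16,12) = (12.0000,9.0000)
o1: d²=1 ≤ ρ²=25; F_rep = 36·(1,0)/1² = (36.0000,0.0000)
o2: d²=117 > ρ²=25 → inactive
o3: d²=229 > ρ²=25 → inactive
F = F_att + ΣF_rep = (48.0000,9.0000)
p' = p + 1/10·F = (-3.2000,-3.1000)

Fx=48.0000 Fy=9.0000 x'=-3.2000 y'=-3.1000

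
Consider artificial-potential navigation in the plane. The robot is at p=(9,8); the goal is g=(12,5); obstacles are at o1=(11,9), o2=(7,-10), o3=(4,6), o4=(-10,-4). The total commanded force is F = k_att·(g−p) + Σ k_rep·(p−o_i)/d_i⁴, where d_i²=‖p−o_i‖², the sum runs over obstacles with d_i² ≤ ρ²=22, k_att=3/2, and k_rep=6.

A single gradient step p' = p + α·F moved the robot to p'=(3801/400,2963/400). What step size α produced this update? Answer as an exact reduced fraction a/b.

α = 1/8

F_att = 3/2·(g−p) = 3/2·(3,-3) = (4.5000,-4.5000)
o1: d²=5 ≤ ρ²=22; F_rep = 6·(-2,-1)/5² = (-0.4800,-0.2400)
o2: d²=328 > ρ²=22 → inactive
o3: d²=29 > ρ²=22 → inactive
o4: d²=505 > ρ²=22 → inactive
F = F_att + ΣF_rep = (4.0200,-4.7400)
Δp = p'−p = (0.5025,-0.5925); α = Δx/Fx = (201/400) / (201/50) = 1/8
check: Δy/Fy = (-237/400) / (-237/50) = 1/8 ✓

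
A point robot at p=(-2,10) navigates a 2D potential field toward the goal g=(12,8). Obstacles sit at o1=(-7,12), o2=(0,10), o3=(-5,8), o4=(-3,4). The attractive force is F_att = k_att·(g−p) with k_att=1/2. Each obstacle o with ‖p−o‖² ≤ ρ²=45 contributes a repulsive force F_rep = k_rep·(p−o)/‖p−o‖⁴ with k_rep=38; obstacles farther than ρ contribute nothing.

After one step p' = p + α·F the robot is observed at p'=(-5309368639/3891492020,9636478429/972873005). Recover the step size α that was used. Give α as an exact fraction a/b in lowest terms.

F_att = 1/2·(g−p) = 1/2·(14,-2) = (7.0000,-1.0000)
o1: d²=29 ≤ ρ²=45; F_rep = 38·(5,-2)/29² = (0.2259,-0.0904)
o2: d²=4 ≤ ρ²=45; F_rep = 38·(-2,0)/4² = (-4.7500,0.0000)
o3: d²=13 ≤ ρ²=45; F_rep = 38·(3,2)/13² = (0.6746,0.4497)
o4: d²=37 ≤ ρ²=45; F_rep = 38·(1,6)/37² = (0.0278,0.1665)
F = F_att + ΣF_rep = (3.1782,-0.4741)
Δp = p'−p = (0.6356,-0.0948); α = Δx/Fx = (2473615401/3891492020) / (2473615401/778298404) = 1/5
check: Δy/Fy = (-92251621/972873005) / (-92251621/194574601) = 1/5 ✓

α = 1/5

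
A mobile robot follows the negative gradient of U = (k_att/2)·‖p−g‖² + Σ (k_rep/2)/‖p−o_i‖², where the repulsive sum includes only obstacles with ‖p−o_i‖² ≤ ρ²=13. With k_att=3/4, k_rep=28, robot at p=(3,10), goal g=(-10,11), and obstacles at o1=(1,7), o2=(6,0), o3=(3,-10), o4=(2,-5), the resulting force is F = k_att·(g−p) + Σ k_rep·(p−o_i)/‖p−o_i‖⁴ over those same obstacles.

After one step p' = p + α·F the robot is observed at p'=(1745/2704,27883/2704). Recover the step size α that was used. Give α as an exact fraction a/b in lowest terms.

α = 1/4

F_att = 3/4·(g−p) = 3/4·(-13,1) = (-9.7500,0.7500)
o1: d²=13 ≤ ρ²=13; F_rep = 28·(2,3)/13² = (0.3314,0.4970)
o2: d²=109 > ρ²=13 → inactive
o3: d²=400 > ρ²=13 → inactive
o4: d²=226 > ρ²=13 → inactive
F = F_att + ΣF_rep = (-9.4186,1.2470)
Δp = p'−p = (-2.3547,0.3118); α = Δx/Fx = (-6367/2704) / (-6367/676) = 1/4
check: Δy/Fy = (843/2704) / (843/676) = 1/4 ✓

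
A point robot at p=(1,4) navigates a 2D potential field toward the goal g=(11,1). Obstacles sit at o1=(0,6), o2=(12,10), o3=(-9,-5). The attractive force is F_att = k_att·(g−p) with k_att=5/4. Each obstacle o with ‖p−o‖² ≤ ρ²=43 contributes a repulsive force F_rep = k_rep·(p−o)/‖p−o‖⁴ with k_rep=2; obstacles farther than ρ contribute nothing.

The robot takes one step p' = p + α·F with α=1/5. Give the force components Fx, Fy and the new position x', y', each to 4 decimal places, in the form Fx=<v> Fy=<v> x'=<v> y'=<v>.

F_att = 5/4·(g−p) = 5/4·(10,-3) = (12.5000,-3.7500)
o1: d²=5 ≤ ρ²=43; F_rep = 2·(1,-2)/5² = (0.0800,-0.1600)
o2: d²=157 > ρ²=43 → inactive
o3: d²=181 > ρ²=43 → inactive
F = F_att + ΣF_rep = (12.5800,-3.9100)
p' = p + 1/5·F = (3.5160,3.2180)

Fx=12.5800 Fy=-3.9100 x'=3.5160 y'=3.2180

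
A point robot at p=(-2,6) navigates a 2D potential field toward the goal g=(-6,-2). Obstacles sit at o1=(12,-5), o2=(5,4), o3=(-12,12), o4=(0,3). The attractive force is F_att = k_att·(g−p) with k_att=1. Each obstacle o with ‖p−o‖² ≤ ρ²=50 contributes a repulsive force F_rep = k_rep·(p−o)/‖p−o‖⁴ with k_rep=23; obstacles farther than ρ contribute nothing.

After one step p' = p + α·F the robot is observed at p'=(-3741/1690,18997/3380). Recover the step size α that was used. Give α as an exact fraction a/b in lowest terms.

F_att = 1·(g−p) = 1·(-4,-8) = (-4.0000,-8.0000)
o1: d²=317 > ρ²=50 → inactive
o2: d²=53 > ρ²=50 → inactive
o3: d²=136 > ρ²=50 → inactive
o4: d²=13 ≤ ρ²=50; F_rep = 23·(-2,3)/13² = (-0.2722,0.4083)
F = F_att + ΣF_rep = (-4.2722,-7.5917)
Δp = p'−p = (-0.2136,-0.3796); α = Δx/Fx = (-361/1690) / (-722/169) = 1/20
check: Δy/Fy = (-1283/3380) / (-1283/169) = 1/20 ✓

α = 1/20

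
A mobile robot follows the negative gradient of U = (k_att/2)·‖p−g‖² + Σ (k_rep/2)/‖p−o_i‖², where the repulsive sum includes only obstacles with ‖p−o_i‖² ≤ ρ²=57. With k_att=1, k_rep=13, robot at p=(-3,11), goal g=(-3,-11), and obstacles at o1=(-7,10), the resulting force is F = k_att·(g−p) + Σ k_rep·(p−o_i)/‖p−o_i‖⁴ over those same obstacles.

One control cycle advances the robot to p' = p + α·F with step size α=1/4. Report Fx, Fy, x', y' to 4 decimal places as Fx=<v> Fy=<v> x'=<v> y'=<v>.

Fx=0.1799 Fy=-21.9550 x'=-2.9550 y'=5.5112

F_att = 1·(g−p) = 1·(0,-22) = (0.0000,-22.0000)
o1: d²=17 ≤ ρ²=57; F_rep = 13·(4,1)/17² = (0.1799,0.0450)
F = F_att + ΣF_rep = (0.1799,-21.9550)
p' = p + 1/4·F = (-2.9550,5.5112)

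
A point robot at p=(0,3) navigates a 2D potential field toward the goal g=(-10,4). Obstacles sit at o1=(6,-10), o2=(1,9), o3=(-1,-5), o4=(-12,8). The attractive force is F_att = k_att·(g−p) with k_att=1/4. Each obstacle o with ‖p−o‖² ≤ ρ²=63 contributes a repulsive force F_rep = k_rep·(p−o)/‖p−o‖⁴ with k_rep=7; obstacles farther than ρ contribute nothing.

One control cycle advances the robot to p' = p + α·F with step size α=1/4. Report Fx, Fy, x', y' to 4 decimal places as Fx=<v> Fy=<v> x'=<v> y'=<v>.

Fx=-2.5051 Fy=0.2193 x'=-0.6263 y'=3.0548

F_att = 1/4·(g−p) = 1/4·(-10,1) = (-2.5000,0.2500)
o1: d²=205 > ρ²=63 → inactive
o2: d²=37 ≤ ρ²=63; F_rep = 7·(-1,-6)/37² = (-0.0051,-0.0307)
o3: d²=65 > ρ²=63 → inactive
o4: d²=169 > ρ²=63 → inactive
F = F_att + ΣF_rep = (-2.5051,0.2193)
p' = p + 1/4·F = (-0.6263,3.0548)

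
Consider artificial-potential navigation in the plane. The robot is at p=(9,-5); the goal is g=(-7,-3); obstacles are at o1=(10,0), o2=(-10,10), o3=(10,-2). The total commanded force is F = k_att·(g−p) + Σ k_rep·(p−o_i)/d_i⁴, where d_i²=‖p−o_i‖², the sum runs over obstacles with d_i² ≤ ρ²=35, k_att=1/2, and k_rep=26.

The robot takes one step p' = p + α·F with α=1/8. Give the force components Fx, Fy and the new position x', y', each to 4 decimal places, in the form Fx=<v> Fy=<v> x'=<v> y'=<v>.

F_att = 1/2·(g−p) = 1/2·(-16,2) = (-8.0000,1.0000)
o1: d²=26 ≤ ρ²=35; F_rep = 26·(-1,-5)/26² = (-0.0385,-0.1923)
o2: d²=586 > ρ²=35 → inactive
o3: d²=10 ≤ ρ²=35; F_rep = 26·(-1,-3)/10² = (-0.2600,-0.7800)
F = F_att + ΣF_rep = (-8.2985,0.0277)
p' = p + 1/8·F = (7.9627,-4.9965)

Fx=-8.2985 Fy=0.0277 x'=7.9627 y'=-4.9965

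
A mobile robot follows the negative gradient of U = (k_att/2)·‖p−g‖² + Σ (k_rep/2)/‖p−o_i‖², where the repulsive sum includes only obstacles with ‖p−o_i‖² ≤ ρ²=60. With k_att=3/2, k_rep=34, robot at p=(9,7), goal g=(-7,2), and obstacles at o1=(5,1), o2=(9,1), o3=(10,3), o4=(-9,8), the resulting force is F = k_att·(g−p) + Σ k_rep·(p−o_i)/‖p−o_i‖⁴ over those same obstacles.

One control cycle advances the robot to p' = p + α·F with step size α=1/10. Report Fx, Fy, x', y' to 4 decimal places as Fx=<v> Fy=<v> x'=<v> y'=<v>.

F_att = 3/2·(g−p) = 3/2·(-16,-5) = (-24.0000,-7.5000)
o1: d²=52 ≤ ρ²=60; F_rep = 34·(4,6)/52² = (0.0503,0.0754)
o2: d²=36 ≤ ρ²=60; F_rep = 34·(0,6)/36² = (0.0000,0.1574)
o3: d²=17 ≤ ρ²=60; F_rep = 34·(-1,4)/17² = (-0.1176,0.4706)
o4: d²=325 > ρ²=60 → inactive
F = F_att + ΣF_rep = (-24.0674,-6.7966)
p' = p + 1/10·F = (6.5933,6.3203)

Fx=-24.0674 Fy=-6.7966 x'=6.5933 y'=6.3203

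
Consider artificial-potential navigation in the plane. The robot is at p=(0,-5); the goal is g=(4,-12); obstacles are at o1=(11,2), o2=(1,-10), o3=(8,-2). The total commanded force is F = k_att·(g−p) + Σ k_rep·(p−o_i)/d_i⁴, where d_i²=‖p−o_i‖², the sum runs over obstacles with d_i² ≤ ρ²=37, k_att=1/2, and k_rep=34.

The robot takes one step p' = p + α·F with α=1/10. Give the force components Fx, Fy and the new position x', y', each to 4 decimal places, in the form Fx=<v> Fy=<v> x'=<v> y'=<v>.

F_att = 1/2·(g−p) = 1/2·(4,-7) = (2.0000,-3.5000)
o1: d²=170 > ρ²=37 → inactive
o2: d²=26 ≤ ρ²=37; F_rep = 34·(-1,5)/26² = (-0.0503,0.2515)
o3: d²=73 > ρ²=37 → inactive
F = F_att + ΣF_rep = (1.9497,-3.2485)
p' = p + 1/10·F = (0.1950,-5.3249)

Fx=1.9497 Fy=-3.2485 x'=0.1950 y'=-5.3249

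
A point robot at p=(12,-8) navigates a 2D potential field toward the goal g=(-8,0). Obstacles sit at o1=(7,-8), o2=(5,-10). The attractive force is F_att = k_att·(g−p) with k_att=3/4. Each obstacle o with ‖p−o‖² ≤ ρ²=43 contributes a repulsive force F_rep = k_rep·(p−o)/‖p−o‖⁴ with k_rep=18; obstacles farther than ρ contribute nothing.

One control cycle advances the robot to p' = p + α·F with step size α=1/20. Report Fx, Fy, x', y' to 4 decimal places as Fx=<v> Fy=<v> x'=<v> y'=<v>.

Fx=-14.8560 Fy=6.0000 x'=11.2572 y'=-7.7000

F_att = 3/4·(g−p) = 3/4·(-20,8) = (-15.0000,6.0000)
o1: d²=25 ≤ ρ²=43; F_rep = 18·(5,0)/25² = (0.1440,0.0000)
o2: d²=53 > ρ²=43 → inactive
F = F_att + ΣF_rep = (-14.8560,6.0000)
p' = p + 1/20·F = (11.2572,-7.7000)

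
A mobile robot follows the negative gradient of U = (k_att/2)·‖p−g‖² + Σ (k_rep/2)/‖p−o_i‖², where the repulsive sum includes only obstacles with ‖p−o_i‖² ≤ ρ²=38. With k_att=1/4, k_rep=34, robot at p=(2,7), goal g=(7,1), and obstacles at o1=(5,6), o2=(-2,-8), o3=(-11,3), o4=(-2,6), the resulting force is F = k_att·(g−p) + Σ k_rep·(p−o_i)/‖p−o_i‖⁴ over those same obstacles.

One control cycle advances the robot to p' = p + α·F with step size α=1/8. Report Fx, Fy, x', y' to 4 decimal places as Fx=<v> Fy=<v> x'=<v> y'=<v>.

F_att = 1/4·(g−p) = 1/4·(5,-6) = (1.2500,-1.5000)
o1: d²=10 ≤ ρ²=38; F_rep = 34·(-3,1)/10² = (-1.0200,0.3400)
o2: d²=241 > ρ²=38 → inactive
o3: d²=185 > ρ²=38 → inactive
o4: d²=17 ≤ ρ²=38; F_rep = 34·(4,1)/17² = (0.4706,0.1176)
F = F_att + ΣF_rep = (0.7006,-1.0424)
p' = p + 1/8·F = (2.0876,6.8697)

Fx=0.7006 Fy=-1.0424 x'=2.0876 y'=6.8697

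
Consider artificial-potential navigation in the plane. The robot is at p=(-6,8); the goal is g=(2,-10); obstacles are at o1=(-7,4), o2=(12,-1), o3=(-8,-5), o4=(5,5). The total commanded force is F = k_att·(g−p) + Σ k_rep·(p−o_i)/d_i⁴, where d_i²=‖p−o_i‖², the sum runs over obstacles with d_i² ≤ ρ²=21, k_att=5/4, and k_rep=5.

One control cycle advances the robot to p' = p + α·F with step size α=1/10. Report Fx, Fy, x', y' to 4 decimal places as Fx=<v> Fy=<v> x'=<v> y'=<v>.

F_att = 5/4·(g−p) = 5/4·(8,-18) = (10.0000,-22.5000)
o1: d²=17 ≤ ρ²=21; F_rep = 5·(1,4)/17² = (0.0173,0.0692)
o2: d²=405 > ρ²=21 → inactive
o3: d²=173 > ρ²=21 → inactive
o4: d²=130 > ρ²=21 → inactive
F = F_att + ΣF_rep = (10.0173,-22.4308)
p' = p + 1/10·F = (-4.9983,5.7569)

Fx=10.0173 Fy=-22.4308 x'=-4.9983 y'=5.7569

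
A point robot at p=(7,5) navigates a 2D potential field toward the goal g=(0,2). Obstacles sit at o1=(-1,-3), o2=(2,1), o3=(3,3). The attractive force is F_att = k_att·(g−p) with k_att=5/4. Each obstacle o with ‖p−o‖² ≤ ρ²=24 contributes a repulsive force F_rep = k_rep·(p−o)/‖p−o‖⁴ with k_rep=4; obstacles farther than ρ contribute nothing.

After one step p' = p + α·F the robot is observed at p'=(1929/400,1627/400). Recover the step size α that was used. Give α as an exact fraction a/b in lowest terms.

α = 1/4

F_att = 5/4·(g−p) = 5/4·(-7,-3) = (-8.7500,-3.7500)
o1: d²=128 > ρ²=24 → inactive
o2: d²=41 > ρ²=24 → inactive
o3: d²=20 ≤ ρ²=24; F_rep = 4·(4,2)/20² = (0.0400,0.0200)
F = F_att + ΣF_rep = (-8.7100,-3.7300)
Δp = p'−p = (-2.1775,-0.9325); α = Δx/Fx = (-871/400) / (-871/100) = 1/4
check: Δy/Fy = (-373/400) / (-373/100) = 1/4 ✓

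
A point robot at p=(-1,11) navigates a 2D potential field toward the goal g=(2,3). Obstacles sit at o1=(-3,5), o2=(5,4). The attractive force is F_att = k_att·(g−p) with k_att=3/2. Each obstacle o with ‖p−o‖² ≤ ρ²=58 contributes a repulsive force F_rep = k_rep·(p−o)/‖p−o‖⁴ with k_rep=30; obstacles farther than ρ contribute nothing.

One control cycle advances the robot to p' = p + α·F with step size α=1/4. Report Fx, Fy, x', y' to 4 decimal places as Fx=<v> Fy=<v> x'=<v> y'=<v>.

F_att = 3/2·(g−p) = 3/2·(3,-8) = (4.5000,-12.0000)
o1: d²=40 ≤ ρ²=58; F_rep = 30·(2,6)/40² = (0.0375,0.1125)
o2: d²=85 > ρ²=58 → inactive
F = F_att + ΣF_rep = (4.5375,-11.8875)
p' = p + 1/4·F = (0.1344,8.0281)

Fx=4.5375 Fy=-11.8875 x'=0.1344 y'=8.0281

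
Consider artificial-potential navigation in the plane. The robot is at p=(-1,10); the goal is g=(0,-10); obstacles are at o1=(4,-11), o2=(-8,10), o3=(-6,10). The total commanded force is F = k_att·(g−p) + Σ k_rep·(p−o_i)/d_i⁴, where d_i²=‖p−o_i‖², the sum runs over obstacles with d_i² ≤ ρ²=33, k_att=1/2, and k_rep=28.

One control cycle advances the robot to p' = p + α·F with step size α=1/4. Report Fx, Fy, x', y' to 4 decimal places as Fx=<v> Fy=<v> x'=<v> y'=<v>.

F_att = 1/2·(g−p) = 1/2·(1,-20) = (0.5000,-10.0000)
o1: d²=466 > ρ²=33 → inactive
o2: d²=49 > ρ²=33 → inactive
o3: d²=25 ≤ ρ²=33; F_rep = 28·(5,0)/25² = (0.2240,0.0000)
F = F_att + ΣF_rep = (0.7240,-10.0000)
p' = p + 1/4·F = (-0.8190,7.5000)

Fx=0.7240 Fy=-10.0000 x'=-0.8190 y'=7.5000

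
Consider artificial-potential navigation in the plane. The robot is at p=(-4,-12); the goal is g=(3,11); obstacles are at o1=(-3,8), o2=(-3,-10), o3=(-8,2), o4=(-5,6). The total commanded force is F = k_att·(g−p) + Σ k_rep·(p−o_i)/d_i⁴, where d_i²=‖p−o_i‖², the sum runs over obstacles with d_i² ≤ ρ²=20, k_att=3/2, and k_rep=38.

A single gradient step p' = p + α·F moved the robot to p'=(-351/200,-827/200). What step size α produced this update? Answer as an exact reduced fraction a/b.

α = 1/4

F_att = 3/2·(g−p) = 3/2·(7,23) = (10.5000,34.5000)
o1: d²=401 > ρ²=20 → inactive
o2: d²=5 ≤ ρ²=20; F_rep = 38·(-1,-2)/5² = (-1.5200,-3.0400)
o3: d²=212 > ρ²=20 → inactive
o4: d²=325 > ρ²=20 → inactive
F = F_att + ΣF_rep = (8.9800,31.4600)
Δp = p'−p = (2.2450,7.8650); α = Δx/Fx = (449/200) / (449/50) = 1/4
check: Δy/Fy = (1573/200) / (1573/50) = 1/4 ✓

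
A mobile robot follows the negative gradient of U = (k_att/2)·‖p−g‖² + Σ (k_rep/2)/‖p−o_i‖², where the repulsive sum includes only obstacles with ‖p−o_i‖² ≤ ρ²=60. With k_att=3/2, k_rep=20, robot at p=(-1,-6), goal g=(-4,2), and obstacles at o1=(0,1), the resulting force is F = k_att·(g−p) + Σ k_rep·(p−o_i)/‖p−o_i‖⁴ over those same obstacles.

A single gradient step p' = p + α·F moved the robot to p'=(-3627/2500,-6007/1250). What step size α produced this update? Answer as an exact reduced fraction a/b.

α = 1/10

F_att = 3/2·(g−p) = 3/2·(-3,8) = (-4.5000,12.0000)
o1: d²=50 ≤ ρ²=60; F_rep = 20·(-1,-7)/50² = (-0.0080,-0.0560)
F = F_att + ΣF_rep = (-4.5080,11.9440)
Δp = p'−p = (-0.4508,1.1944); α = Δx/Fx = (-1127/2500) / (-1127/250) = 1/10
check: Δy/Fy = (1493/1250) / (1493/125) = 1/10 ✓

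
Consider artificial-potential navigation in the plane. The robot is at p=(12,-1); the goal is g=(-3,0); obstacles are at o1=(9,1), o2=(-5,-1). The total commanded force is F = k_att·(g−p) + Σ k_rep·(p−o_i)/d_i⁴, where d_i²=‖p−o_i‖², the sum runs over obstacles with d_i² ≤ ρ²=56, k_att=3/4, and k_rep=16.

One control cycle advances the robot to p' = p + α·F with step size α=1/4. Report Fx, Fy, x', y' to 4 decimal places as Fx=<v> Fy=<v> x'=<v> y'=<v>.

Fx=-10.9660 Fy=0.5607 x'=9.2585 y'=-0.8598

F_att = 3/4·(g−p) = 3/4·(-15,1) = (-11.2500,0.7500)
o1: d²=13 ≤ ρ²=56; F_rep = 16·(3,-2)/13² = (0.2840,-0.1893)
o2: d²=289 > ρ²=56 → inactive
F = F_att + ΣF_rep = (-10.9660,0.5607)
p' = p + 1/4·F = (9.2585,-0.8598)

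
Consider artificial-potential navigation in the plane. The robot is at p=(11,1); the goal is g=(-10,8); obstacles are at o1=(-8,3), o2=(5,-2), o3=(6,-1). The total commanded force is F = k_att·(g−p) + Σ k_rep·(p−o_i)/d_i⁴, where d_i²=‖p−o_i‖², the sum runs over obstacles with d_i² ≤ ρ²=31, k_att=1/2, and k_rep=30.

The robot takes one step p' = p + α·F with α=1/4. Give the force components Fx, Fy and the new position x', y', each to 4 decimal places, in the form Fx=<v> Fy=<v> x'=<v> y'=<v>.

Fx=-10.3216 Fy=3.5713 x'=8.4196 y'=1.8928

F_att = 1/2·(g−p) = 1/2·(-21,7) = (-10.5000,3.5000)
o1: d²=365 > ρ²=31 → inactive
o2: d²=45 > ρ²=31 → inactive
o3: d²=29 ≤ ρ²=31; F_rep = 30·(5,2)/29² = (0.1784,0.0713)
F = F_att + ΣF_rep = (-10.3216,3.5713)
p' = p + 1/4·F = (8.4196,1.8928)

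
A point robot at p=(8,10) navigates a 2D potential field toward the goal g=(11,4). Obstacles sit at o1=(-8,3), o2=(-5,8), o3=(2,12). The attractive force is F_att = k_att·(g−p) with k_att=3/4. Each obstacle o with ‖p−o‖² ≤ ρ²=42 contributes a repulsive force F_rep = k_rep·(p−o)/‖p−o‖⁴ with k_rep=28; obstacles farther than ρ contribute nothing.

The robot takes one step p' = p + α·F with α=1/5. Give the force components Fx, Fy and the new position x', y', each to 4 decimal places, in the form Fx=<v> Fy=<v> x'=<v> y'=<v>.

Fx=2.3550 Fy=-4.5350 x'=8.4710 y'=9.0930

F_att = 3/4·(g−p) = 3/4·(3,-6) = (2.2500,-4.5000)
o1: d²=305 > ρ²=42 → inactive
o2: d²=173 > ρ²=42 → inactive
o3: d²=40 ≤ ρ²=42; F_rep = 28·(6,-2)/40² = (0.1050,-0.0350)
F = F_att + ΣF_rep = (2.3550,-4.5350)
p' = p + 1/5·F = (8.4710,9.0930)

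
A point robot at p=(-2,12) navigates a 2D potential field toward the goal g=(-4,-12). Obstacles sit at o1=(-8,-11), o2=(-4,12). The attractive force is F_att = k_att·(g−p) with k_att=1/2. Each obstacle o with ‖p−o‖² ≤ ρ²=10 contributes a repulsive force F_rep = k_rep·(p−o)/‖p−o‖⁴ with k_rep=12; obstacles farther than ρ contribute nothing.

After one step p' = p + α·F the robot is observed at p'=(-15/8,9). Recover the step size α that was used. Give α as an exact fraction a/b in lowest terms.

α = 1/4

F_att = 1/2·(g−p) = 1/2·(-2,-24) = (-1.0000,-12.0000)
o1: d²=565 > ρ²=10 → inactive
o2: d²=4 ≤ ρ²=10; F_rep = 12·(2,0)/4² = (1.5000,0.0000)
F = F_att + ΣF_rep = (0.5000,-12.0000)
Δp = p'−p = (0.1250,-3.0000); α = Δx/Fx = (1/8) / (1/2) = 1/4
check: Δy/Fy = (-3) / (-12) = 1/4 ✓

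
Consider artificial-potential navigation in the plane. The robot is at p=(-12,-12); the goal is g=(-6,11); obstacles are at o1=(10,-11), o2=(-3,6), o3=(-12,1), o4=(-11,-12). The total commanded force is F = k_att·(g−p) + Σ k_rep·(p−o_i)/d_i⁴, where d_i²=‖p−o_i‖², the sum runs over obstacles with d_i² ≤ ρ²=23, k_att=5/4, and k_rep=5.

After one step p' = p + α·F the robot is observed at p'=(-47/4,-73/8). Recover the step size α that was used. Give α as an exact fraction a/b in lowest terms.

F_att = 5/4·(g−p) = 5/4·(6,23) = (7.5000,28.7500)
o1: d²=485 > ρ²=23 → inactive
o2: d²=405 > ρ²=23 → inactive
o3: d²=169 > ρ²=23 → inactive
o4: d²=1 ≤ ρ²=23; F_rep = 5·(-1,0)/1² = (-5.0000,0.0000)
F = F_att + ΣF_rep = (2.5000,28.7500)
Δp = p'−p = (0.2500,2.8750); α = Δx/Fx = (1/4) / (5/2) = 1/10
check: Δy/Fy = (23/8) / (115/4) = 1/10 ✓

α = 1/10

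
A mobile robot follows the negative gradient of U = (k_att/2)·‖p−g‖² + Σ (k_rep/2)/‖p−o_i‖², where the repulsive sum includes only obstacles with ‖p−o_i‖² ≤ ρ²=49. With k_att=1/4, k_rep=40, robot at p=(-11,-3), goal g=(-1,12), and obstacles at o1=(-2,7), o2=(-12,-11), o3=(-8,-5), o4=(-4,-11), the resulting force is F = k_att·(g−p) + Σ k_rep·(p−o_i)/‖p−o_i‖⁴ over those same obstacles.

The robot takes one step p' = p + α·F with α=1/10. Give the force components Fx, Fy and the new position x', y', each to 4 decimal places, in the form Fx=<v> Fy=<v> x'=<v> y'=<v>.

F_att = 1/4·(g−p) = 1/4·(10,15) = (2.5000,3.7500)
o1: d²=181 > ρ²=49 → inactive
o2: d²=65 > ρ²=49 → inactive
o3: d²=13 ≤ ρ²=49; F_rep = 40·(-3,2)/13² = (-0.7101,0.4734)
o4: d²=113 > ρ²=49 → inactive
F = F_att + ΣF_rep = (1.7899,4.2234)
p' = p + 1/10·F = (-10.8210,-2.5777)

Fx=1.7899 Fy=4.2234 x'=-10.8210 y'=-2.5777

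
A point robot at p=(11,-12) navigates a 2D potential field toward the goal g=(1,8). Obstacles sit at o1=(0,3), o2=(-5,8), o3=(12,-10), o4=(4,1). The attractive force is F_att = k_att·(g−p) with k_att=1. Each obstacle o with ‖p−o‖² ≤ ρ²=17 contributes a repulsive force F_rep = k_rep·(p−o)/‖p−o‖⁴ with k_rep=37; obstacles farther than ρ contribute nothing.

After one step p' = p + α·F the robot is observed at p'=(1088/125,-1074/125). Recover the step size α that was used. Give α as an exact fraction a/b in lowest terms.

α = 1/5

F_att = 1·(g−p) = 1·(-10,20) = (-10.0000,20.0000)
o1: d²=346 > ρ²=17 → inactive
o2: d²=656 > ρ²=17 → inactive
o3: d²=5 ≤ ρ²=17; F_rep = 37·(-1,-2)/5² = (-1.4800,-2.9600)
o4: d²=218 > ρ²=17 → inactive
F = F_att + ΣF_rep = (-11.4800,17.0400)
Δp = p'−p = (-2.2960,3.4080); α = Δx/Fx = (-287/125) / (-287/25) = 1/5
check: Δy/Fy = (426/125) / (426/25) = 1/5 ✓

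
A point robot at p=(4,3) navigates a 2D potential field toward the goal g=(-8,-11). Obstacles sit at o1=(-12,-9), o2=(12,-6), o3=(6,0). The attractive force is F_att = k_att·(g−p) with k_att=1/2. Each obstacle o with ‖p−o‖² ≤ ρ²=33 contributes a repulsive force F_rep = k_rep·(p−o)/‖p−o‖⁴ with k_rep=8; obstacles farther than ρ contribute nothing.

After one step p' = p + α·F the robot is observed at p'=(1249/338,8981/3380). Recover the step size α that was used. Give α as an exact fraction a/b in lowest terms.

F_att = 1/2·(g−p) = 1/2·(-12,-14) = (-6.0000,-7.0000)
o1: d²=400 > ρ²=33 → inactive
o2: d²=145 > ρ²=33 → inactive
o3: d²=13 ≤ ρ²=33; F_rep = 8·(-2,3)/13² = (-0.0947,0.1420)
F = F_att + ΣF_rep = (-6.0947,-6.8580)
Δp = p'−p = (-0.3047,-0.3429); α = Δx/Fx = (-103/338) / (-1030/169) = 1/20
check: Δy/Fy = (-1159/3380) / (-1159/169) = 1/20 ✓

α = 1/20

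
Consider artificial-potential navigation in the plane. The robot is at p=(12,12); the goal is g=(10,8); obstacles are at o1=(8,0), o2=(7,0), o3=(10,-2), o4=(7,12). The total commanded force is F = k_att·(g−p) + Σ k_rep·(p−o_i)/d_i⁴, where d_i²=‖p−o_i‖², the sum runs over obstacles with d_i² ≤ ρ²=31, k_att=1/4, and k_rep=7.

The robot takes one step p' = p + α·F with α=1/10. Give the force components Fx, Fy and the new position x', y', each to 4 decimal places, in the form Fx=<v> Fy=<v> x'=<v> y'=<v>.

Fx=-0.4440 Fy=-1.0000 x'=11.9556 y'=11.9000

F_att = 1/4·(g−p) = 1/4·(-2,-4) = (-0.5000,-1.0000)
o1: d²=160 > ρ²=31 → inactive
o2: d²=169 > ρ²=31 → inactive
o3: d²=200 > ρ²=31 → inactive
o4: d²=25 ≤ ρ²=31; F_rep = 7·(5,0)/25² = (0.0560,0.0000)
F = F_att + ΣF_rep = (-0.4440,-1.0000)
p' = p + 1/10·F = (11.9556,11.9000)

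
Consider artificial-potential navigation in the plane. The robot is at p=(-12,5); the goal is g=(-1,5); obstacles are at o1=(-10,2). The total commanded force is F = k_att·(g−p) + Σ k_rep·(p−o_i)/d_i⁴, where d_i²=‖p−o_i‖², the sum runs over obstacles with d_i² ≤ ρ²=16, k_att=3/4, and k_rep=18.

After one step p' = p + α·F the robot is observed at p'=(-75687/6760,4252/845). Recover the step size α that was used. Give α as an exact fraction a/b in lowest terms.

α = 1/10

F_att = 3/4·(g−p) = 3/4·(11,0) = (8.2500,0.0000)
o1: d²=13 ≤ ρ²=16; F_rep = 18·(-2,3)/13² = (-0.2130,0.3195)
F = F_att + ΣF_rep = (8.0370,0.3195)
Δp = p'−p = (0.8037,0.0320); α = Δx/Fx = (5433/6760) / (5433/676) = 1/10
check: Δy/Fy = (27/845) / (54/169) = 1/10 ✓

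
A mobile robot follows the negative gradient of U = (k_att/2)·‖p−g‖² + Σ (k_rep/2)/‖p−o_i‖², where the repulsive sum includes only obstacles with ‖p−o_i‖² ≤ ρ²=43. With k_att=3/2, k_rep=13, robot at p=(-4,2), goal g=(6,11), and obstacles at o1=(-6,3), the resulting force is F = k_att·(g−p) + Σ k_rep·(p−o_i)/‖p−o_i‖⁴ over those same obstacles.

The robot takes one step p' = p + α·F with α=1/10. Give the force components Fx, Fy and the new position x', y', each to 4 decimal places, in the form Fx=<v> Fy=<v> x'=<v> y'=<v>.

F_att = 3/2·(g−p) = 3/2·(10,9) = (15.0000,13.5000)
o1: d²=5 ≤ ρ²=43; F_rep = 13·(2,-1)/5² = (1.0400,-0.5200)
F = F_att + ΣF_rep = (16.0400,12.9800)
p' = p + 1/10·F = (-2.3960,3.2980)

Fx=16.0400 Fy=12.9800 x'=-2.3960 y'=3.2980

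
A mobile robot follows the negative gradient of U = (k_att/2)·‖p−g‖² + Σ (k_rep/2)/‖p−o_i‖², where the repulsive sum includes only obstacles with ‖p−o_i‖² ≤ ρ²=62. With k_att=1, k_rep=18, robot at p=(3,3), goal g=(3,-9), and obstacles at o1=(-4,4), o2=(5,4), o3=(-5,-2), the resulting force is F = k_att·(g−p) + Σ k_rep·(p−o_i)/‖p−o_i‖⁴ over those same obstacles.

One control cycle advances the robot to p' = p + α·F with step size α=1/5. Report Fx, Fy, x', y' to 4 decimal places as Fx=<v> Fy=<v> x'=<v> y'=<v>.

Fx=-1.3896 Fy=-12.7272 x'=2.7221 y'=0.4546

F_att = 1·(g−p) = 1·(0,-12) = (0.0000,-12.0000)
o1: d²=50 ≤ ρ²=62; F_rep = 18·(7,-1)/50² = (0.0504,-0.0072)
o2: d²=5 ≤ ρ²=62; F_rep = 18·(-2,-1)/5² = (-1.4400,-0.7200)
o3: d²=89 > ρ²=62 → inactive
F = F_att + ΣF_rep = (-1.3896,-12.7272)
p' = p + 1/5·F = (2.7221,0.4546)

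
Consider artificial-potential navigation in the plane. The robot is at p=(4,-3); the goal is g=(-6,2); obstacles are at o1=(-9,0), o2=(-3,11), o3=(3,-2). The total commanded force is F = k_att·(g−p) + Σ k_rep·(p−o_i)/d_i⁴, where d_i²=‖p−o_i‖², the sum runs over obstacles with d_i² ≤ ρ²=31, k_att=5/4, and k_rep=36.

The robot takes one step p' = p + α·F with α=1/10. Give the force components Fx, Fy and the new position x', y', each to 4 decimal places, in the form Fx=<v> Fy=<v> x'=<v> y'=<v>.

F_att = 5/4·(g−p) = 5/4·(-10,5) = (-12.5000,6.2500)
o1: d²=178 > ρ²=31 → inactive
o2: d²=245 > ρ²=31 → inactive
o3: d²=2 ≤ ρ²=31; F_rep = 36·(1,-1)/2² = (9.0000,-9.0000)
F = F_att + ΣF_rep = (-3.5000,-2.7500)
p' = p + 1/10·F = (3.6500,-3.2750)

Fx=-3.5000 Fy=-2.7500 x'=3.6500 y'=-3.2750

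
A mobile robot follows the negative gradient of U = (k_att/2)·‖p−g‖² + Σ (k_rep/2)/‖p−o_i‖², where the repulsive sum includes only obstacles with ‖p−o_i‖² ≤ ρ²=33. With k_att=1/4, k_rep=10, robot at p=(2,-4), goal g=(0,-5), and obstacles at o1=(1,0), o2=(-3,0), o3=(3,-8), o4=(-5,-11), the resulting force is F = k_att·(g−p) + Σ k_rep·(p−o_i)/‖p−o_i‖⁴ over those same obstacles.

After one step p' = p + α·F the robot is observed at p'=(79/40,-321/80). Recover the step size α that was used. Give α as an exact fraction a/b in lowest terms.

F_att = 1/4·(g−p) = 1/4·(-2,-1) = (-0.5000,-0.2500)
o1: d²=17 ≤ ρ²=33; F_rep = 10·(1,-4)/17² = (0.0346,-0.1384)
o2: d²=41 > ρ²=33 → inactive
o3: d²=17 ≤ ρ²=33; F_rep = 10·(-1,4)/17² = (-0.0346,0.1384)
o4: d²=98 > ρ²=33 → inactive
F = F_att + ΣF_rep = (-0.5000,-0.2500)
Δp = p'−p = (-0.0250,-0.0125); α = Δx/Fx = (-1/40) / (-1/2) = 1/20
check: Δy/Fy = (-1/80) / (-1/4) = 1/20 ✓

α = 1/20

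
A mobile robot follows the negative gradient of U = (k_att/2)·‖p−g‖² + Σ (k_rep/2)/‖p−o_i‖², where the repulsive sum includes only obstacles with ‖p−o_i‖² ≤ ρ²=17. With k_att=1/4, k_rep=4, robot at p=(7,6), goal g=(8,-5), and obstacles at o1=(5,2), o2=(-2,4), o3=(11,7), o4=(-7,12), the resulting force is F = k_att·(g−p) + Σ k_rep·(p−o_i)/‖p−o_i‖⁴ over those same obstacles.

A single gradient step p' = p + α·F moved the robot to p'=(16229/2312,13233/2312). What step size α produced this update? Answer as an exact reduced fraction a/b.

α = 1/10

F_att = 1/4·(g−p) = 1/4·(1,-11) = (0.2500,-2.7500)
o1: d²=20 > ρ²=17 → inactive
o2: d²=85 > ρ²=17 → inactive
o3: d²=17 ≤ ρ²=17; F_rep = 4·(-4,-1)/17² = (-0.0554,-0.0138)
o4: d²=232 > ρ²=17 → inactive
F = F_att + ΣF_rep = (0.1946,-2.7638)
Δp = p'−p = (0.0195,-0.2764); α = Δx/Fx = (45/2312) / (225/1156) = 1/10
check: Δy/Fy = (-639/2312) / (-3195/1156) = 1/10 ✓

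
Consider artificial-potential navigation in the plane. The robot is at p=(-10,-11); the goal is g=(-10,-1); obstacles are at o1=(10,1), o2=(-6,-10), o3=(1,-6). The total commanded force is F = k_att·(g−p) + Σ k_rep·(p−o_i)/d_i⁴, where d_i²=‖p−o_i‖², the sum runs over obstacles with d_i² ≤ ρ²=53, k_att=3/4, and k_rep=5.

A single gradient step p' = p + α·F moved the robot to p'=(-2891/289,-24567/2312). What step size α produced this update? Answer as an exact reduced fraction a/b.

F_att = 3/4·(g−p) = 3/4·(0,10) = (0.0000,7.5000)
o1: d²=544 > ρ²=53 → inactive
o2: d²=17 ≤ ρ²=53; F_rep = 5·(-4,-1)/17² = (-0.0692,-0.0173)
o3: d²=146 > ρ²=53 → inactive
F = F_att + ΣF_rep = (-0.0692,7.4827)
Δp = p'−p = (-0.0035,0.3741); α = Δx/Fx = (-1/289) / (-20/289) = 1/20
check: Δy/Fy = (865/2312) / (4325/578) = 1/20 ✓

α = 1/20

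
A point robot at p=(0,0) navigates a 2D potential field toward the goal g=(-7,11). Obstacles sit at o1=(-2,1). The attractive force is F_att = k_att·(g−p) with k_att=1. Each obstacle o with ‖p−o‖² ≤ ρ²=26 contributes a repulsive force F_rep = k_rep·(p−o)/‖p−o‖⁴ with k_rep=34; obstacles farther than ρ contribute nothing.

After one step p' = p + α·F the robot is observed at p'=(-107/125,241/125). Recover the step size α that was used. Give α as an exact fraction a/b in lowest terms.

F_att = 1·(g−p) = 1·(-7,11) = (-7.0000,11.0000)
o1: d²=5 ≤ ρ²=26; F_rep = 34·(2,-1)/5² = (2.7200,-1.3600)
F = F_att + ΣF_rep = (-4.2800,9.6400)
Δp = p'−p = (-0.8560,1.9280); α = Δx/Fx = (-107/125) / (-107/25) = 1/5
check: Δy/Fy = (241/125) / (241/25) = 1/5 ✓

α = 1/5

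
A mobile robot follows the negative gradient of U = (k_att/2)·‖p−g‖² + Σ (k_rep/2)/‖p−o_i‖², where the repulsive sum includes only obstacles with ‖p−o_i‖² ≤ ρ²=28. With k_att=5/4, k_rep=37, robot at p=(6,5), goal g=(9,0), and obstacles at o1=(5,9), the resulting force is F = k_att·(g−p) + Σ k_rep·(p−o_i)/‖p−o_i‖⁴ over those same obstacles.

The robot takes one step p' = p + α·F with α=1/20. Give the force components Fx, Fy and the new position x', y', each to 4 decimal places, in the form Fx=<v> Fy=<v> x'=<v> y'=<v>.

Fx=3.8780 Fy=-6.7621 x'=6.1939 y'=4.6619

F_att = 5/4·(g−p) = 5/4·(3,-5) = (3.7500,-6.2500)
o1: d²=17 ≤ ρ²=28; F_rep = 37·(1,-4)/17² = (0.1280,-0.5121)
F = F_att + ΣF_rep = (3.8780,-6.7621)
p' = p + 1/20·F = (6.1939,4.6619)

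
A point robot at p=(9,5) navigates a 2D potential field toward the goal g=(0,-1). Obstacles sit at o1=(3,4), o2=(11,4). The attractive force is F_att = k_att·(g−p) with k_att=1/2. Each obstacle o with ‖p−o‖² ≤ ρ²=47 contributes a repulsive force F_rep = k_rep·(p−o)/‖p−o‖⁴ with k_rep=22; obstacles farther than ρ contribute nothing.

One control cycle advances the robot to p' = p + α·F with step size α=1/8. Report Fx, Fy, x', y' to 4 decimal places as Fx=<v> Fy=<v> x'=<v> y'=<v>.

Fx=-6.1636 Fy=-2.1039 x'=8.2296 y'=4.7370

F_att = 1/2·(g−p) = 1/2·(-9,-6) = (-4.5000,-3.0000)
o1: d²=37 ≤ ρ²=47; F_rep = 22·(6,1)/37² = (0.0964,0.0161)
o2: d²=5 ≤ ρ²=47; F_rep = 22·(-2,1)/5² = (-1.7600,0.8800)
F = F_att + ΣF_rep = (-6.1636,-2.1039)
p' = p + 1/8·F = (8.2296,4.7370)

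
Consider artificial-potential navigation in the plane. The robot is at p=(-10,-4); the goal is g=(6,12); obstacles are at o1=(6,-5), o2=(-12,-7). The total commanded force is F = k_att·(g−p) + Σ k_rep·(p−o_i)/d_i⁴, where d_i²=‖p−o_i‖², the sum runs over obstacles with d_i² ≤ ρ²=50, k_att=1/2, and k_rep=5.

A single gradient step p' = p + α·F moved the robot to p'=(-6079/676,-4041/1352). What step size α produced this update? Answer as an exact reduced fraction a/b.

α = 1/8

F_att = 1/2·(g−p) = 1/2·(16,16) = (8.0000,8.0000)
o1: d²=257 > ρ²=50 → inactive
o2: d²=13 ≤ ρ²=50; F_rep = 5·(2,3)/13² = (0.0592,0.0888)
F = F_att + ΣF_rep = (8.0592,8.0888)
Δp = p'−p = (1.0074,1.0111); α = Δx/Fx = (681/676) / (1362/169) = 1/8
check: Δy/Fy = (1367/1352) / (1367/169) = 1/8 ✓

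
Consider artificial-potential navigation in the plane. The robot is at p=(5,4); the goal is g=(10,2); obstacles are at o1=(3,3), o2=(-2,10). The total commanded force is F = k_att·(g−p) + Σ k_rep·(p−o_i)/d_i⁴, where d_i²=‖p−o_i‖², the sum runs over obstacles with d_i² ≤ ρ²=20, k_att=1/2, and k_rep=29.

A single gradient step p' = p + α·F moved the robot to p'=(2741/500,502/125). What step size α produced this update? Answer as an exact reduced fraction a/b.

α = 1/10

F_att = 1/2·(g−p) = 1/2·(5,-2) = (2.5000,-1.0000)
o1: d²=5 ≤ ρ²=20; F_rep = 29·(2,1)/5² = (2.3200,1.1600)
o2: d²=85 > ρ²=20 → inactive
F = F_att + ΣF_rep = (4.8200,0.1600)
Δp = p'−p = (0.4820,0.0160); α = Δx/Fx = (241/500) / (241/50) = 1/10
check: Δy/Fy = (2/125) / (4/25) = 1/10 ✓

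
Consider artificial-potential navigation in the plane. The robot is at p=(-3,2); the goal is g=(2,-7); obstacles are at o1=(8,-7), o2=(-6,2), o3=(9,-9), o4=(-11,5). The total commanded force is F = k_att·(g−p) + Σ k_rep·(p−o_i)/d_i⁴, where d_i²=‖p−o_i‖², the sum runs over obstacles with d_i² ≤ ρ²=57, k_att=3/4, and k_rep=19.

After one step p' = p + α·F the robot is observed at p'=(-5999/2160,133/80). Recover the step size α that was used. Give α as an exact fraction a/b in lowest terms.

α = 1/20

F_att = 3/4·(g−p) = 3/4·(5,-9) = (3.7500,-6.7500)
o1: d²=202 > ρ²=57 → inactive
o2: d²=9 ≤ ρ²=57; F_rep = 19·(3,0)/9² = (0.7037,0.0000)
o3: d²=265 > ρ²=57 → inactive
o4: d²=73 > ρ²=57 → inactive
F = F_att + ΣF_rep = (4.4537,-6.7500)
Δp = p'−p = (0.2227,-0.3375); α = Δx/Fx = (481/2160) / (481/108) = 1/20
check: Δy/Fy = (-27/80) / (-27/4) = 1/20 ✓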